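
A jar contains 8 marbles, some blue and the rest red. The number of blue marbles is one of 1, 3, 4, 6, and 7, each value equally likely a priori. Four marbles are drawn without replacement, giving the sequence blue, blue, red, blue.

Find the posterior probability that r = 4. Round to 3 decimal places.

0.167

For each hypothesis, P(data | H) works out to: P(data | r = 1) = (1/8)(0/7) = 0; P(data | r = 3) = (3/8)(2/7)(5/6)(1/5) = 1/56; P(data | r = 4) = (4/8)(3/7)(4/6)(2/5) = 2/35; P(data | r = 6) = (6/8)(5/7)(2/6)(4/5) = 1/7; P(data | r = 7) = (7/8)(6/7)(1/6)(5/5) = 1/8.
Multiplying each by its prior: 1/5 · 0 = 0, 1/5 · 1/56 = 1/280, 1/5 · 2/35 = 2/175, 1/5 · 1/7 = 1/35, 1/5 · 1/8 = 1/40; with total 12/175.
By Bayes' rule, P(r = 4 | data) = (2/175) / (12/175) = 1/6.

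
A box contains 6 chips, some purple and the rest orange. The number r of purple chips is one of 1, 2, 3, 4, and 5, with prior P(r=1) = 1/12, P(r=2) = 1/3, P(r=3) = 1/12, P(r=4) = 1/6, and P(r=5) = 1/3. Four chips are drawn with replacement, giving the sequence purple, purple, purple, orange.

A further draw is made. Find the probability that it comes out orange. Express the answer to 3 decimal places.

Under each hypothesis, the probability of the observed sequence is: P(data | r = 1) = (1/6)(1/6)(1/6)(5/6) = 0.003858; P(data | r = 2) = (2/6)(2/6)(2/6)(4/6) = 0.024691; P(data | r = 3) = (3/6)(3/6)(3/6)(3/6) = 0.0625; P(data | r = 4) = (4/6)(4/6)(4/6)(2/6) = 0.098765; P(data | r = 5) = (5/6)(5/6)(5/6)(1/6) = 0.096451.
The prior-weighted likelihoods are 1/12 · 0.003858 = 0.0003215, 1/3 · 0.024691 = 0.0082305, 1/12 · 0.0625 = 0.0052083, 1/6 · 0.098765 = 0.016461, 1/3 · 0.096451 = 0.03215; these sum to 0.062371.
Dividing through by the total gives posterior P(r = 1 | data) = 0.0051546, P(r = 2 | data) = 0.13196, P(r = 3 | data) = 0.083505, P(r = 4 | data) = 0.26392, P(r = 5 | data) = 0.51546.
Averaging over the posterior, P(orange next | data) = (5/6)(0.0051546) + (2/3)(0.13196) + (1/2)(0.083505) + (1/3)(0.26392) + (1/6)(0.51546) = 0.3079.

0.308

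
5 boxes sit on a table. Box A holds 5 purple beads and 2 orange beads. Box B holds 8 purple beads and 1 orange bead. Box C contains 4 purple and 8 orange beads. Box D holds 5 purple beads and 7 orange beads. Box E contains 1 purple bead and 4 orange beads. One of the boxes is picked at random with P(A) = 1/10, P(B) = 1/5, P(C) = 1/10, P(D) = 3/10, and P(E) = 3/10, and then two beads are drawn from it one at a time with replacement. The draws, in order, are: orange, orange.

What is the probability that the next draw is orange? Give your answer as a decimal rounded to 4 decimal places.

Compute the likelihood of the observed sequence for each case: P(data | box A) = (2/7)(2/7) = 0.081633; P(data | box B) = (1/9)(1/9) = 0.012346; P(data | box C) = (8/12)(8/12) = 0.44444; P(data | box D) = (7/12)(7/12) = 0.34028; P(data | box E) = (4/5)(4/5) = 0.64.
The prior-weighted likelihoods are 1/10 · 0.081633 = 0.0081633, 1/5 · 0.012346 = 0.0024691, 1/10 · 0.44444 = 0.044444, 3/10 · 0.34028 = 0.10208, 3/10 · 0.64 = 0.192; summing to 0.34916.
Normalising, the posterior is P(box A | data) = 0.02338, P(box B | data) = 0.0070716, P(box C | data) = 0.12729, P(box D | data) = 0.29237, P(box E | data) = 0.54989.
So P(orange next | data) = Σ P(orange next | H) P(H | data) = (2/7)(0.02338) + (1/9)(0.0070716) + (2/3)(0.12729) + (7/12)(0.29237) + (4/5)(0.54989) = 0.70279.

0.7028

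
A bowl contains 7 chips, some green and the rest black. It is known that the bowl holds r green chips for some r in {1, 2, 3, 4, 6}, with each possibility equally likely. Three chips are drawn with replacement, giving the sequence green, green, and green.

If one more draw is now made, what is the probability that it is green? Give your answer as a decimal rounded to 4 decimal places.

0.7459

Compute the likelihood of the observed sequence for each case: P(data | r = 1) = (1/7)(1/7)(1/7) = 0.0029155; P(data | r = 2) = (2/7)(2/7)(2/7) = 0.023324; P(data | r = 3) = (3/7)(3/7)(3/7) = 0.078717; P(data | r = 4) = (4/7)(4/7)(4/7) = 0.18659; P(data | r = 6) = (6/7)(6/7)(6/7) = 0.62974.
The prior-weighted likelihoods are 1/5 · 0.0029155 = 0.00058309, 1/5 · 0.023324 = 0.0046647, 1/5 · 0.078717 = 0.015743, 1/5 · 0.18659 = 0.037318, 1/5 · 0.62974 = 0.12595; with total 0.18426.
The posterior is then P(r = 1 | data) = 0.0031646, P(r = 2 | data) = 0.025316, P(r = 3 | data) = 0.085443, P(r = 4 | data) = 0.20253, P(r = 6 | data) = 0.68354.
Averaging over the posterior, P(green next | data) = (1/7)(0.0031646) + (2/7)(0.025316) + (3/7)(0.085443) + (4/7)(0.20253) + (6/7)(0.68354) = 0.74593.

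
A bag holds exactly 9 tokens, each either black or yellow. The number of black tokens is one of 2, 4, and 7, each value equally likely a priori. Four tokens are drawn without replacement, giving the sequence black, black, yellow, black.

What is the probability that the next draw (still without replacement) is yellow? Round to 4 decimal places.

0.3333

Under each hypothesis, the probability of the observed sequence is: P(data | r = 2) = (2/9)(1/8)(7/7)(0/6) = 0; P(data | r = 4) = (4/9)(3/8)(5/7)(2/6) = 5/126; P(data | r = 7) = (7/9)(6/8)(2/7)(5/6) = 5/36.
The prior-weighted likelihoods are 1/3 · 0 = 0, 1/3 · 5/126 = 5/378, 1/3 · 5/36 = 5/108; summing to 5/84.
Normalising, the posterior is P(r = 2 | data) = 0, P(r = 4 | data) = 2/9, P(r = 7 | data) = 7/9.
The predictive probability is P(yellow next | data) = (4/5)(2/9) + (1/5)(7/9) = 1/3.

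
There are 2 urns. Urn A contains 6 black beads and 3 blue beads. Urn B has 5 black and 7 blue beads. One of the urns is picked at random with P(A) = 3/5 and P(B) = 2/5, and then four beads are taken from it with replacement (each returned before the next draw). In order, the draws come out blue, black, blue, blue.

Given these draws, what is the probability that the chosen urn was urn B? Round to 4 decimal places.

Under each hypothesis, the probability of the observed sequence is: P(data | urn A) = (3/9)(6/9)(3/9)(3/9) = 0.024691; P(data | urn B) = (7/12)(5/12)(7/12)(7/12) = 0.082706.
The prior-weighted likelihoods are 3/5 · 0.024691 = 0.014815, 2/5 · 0.082706 = 0.033083; summing to 0.047897.
So P(urn B | data) = (0.033083) / (0.047897) = 0.6907.

0.6907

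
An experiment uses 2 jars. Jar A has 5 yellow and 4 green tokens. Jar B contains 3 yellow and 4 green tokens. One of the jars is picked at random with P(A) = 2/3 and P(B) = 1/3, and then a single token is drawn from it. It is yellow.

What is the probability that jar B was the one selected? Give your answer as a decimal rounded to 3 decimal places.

0.278

For each hypothesis, P(data | H) works out to: P(data | jar A) = (5/9) = 5/9; P(data | jar B) = (3/7) = 3/7.
Weighting by the prior gives 2/3 · 5/9 = 10/27, 1/3 · 3/7 = 1/7; with total 97/189.
Hence P(jar B | data) = (1/7) / (97/189) = 27/97.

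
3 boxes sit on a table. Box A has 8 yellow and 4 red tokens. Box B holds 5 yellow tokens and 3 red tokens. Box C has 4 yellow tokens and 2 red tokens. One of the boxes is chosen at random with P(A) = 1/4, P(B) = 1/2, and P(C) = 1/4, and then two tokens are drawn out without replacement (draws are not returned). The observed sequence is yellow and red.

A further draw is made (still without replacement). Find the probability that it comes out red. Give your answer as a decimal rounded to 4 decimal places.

Under each hypothesis, the probability of the observed sequence is: P(data | box A) = (8/12)(4/11) = 0.24242; P(data | box B) = (5/8)(3/7) = 0.26786; P(data | box C) = (4/6)(2/5) = 0.26667.
Multiplying each by its prior: 1/4 · 0.24242 = 0.060606, 1/2 · 0.26786 = 0.13393, 1/4 · 0.26667 = 0.066667; summing to 0.2612.
Dividing through by the total gives posterior P(box A | data) = 0.23203, P(box B | data) = 0.51274, P(box C | data) = 0.25523.
The predictive probability is P(red next | data) = (3/10)(0.23203) + (1/3)(0.51274) + (1/4)(0.25523) = 0.30433.

0.3043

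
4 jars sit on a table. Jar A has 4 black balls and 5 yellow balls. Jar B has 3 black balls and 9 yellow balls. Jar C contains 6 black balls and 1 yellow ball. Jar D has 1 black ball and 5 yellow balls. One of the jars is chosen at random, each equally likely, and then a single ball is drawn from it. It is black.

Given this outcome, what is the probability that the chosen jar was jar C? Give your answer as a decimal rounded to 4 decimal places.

Compute the likelihood of this draw for each case: P(data | jar A) = (4/9) = 0.44444; P(data | jar B) = (3/12) = 0.25; P(data | jar C) = (6/7) = 0.85714; P(data | jar D) = (1/6) = 0.16667.
Weighting by the prior gives 1/4 · 0.44444 = 0.11111, 1/4 · 0.25 = 0.0625, 1/4 · 0.85714 = 0.21429, 1/4 · 0.16667 = 0.041667; summing to 0.42956.
Hence P(jar C | data) = (0.21429) / (0.42956) = 0.49885.

0.4988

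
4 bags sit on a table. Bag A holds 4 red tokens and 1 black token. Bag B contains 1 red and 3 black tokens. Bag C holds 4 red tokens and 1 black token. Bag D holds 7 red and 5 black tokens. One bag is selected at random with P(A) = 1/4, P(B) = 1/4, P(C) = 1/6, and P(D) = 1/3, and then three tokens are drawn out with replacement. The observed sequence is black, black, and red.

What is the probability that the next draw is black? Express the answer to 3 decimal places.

0.524

For each hypothesis, P(data | H) works out to: P(data | bag A) = (1/5)(1/5)(4/5) = 0.032; P(data | bag B) = (3/4)(3/4)(1/4) = 0.14062; P(data | bag C) = (1/5)(1/5)(4/5) = 0.032; P(data | bag D) = (5/12)(5/12)(7/12) = 0.10127.
The prior-weighted likelihoods are 1/4 · 0.032 = 0.008, 1/4 · 0.14062 = 0.035156, 1/6 · 0.032 = 0.0053333, 1/3 · 0.10127 = 0.033758; summing to 0.082247.
The posterior is then P(bag A | data) = 0.097268, P(bag B | data) = 0.42745, P(bag C | data) = 0.064845, P(bag D | data) = 0.41044.
So P(black next | data) = Σ P(black next | H) P(H | data) = (1/5)(0.097268) + (3/4)(0.42745) + (1/5)(0.064845) + (5/12)(0.41044) = 0.52402.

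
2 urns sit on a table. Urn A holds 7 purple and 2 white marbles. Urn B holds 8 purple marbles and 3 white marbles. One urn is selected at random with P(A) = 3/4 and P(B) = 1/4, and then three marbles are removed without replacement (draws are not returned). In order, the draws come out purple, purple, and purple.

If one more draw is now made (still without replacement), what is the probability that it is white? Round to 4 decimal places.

0.3422

Under each hypothesis, the probability of the observed sequence is: P(data | urn A) = (7/9)(6/8)(5/7) = 0.41667; P(data | urn B) = (8/11)(7/10)(6/9) = 0.33939.
The prior-weighted likelihoods are 3/4 · 0.41667 = 0.3125, 1/4 · 0.33939 = 0.084848; with total 0.39735.
Dividing through by the total gives posterior P(urn A | data) = 0.78646, P(urn B | data) = 0.21354.
So P(white next | data) = Σ P(white next | H) P(H | data) = (1/3)(0.78646) + (3/8)(0.21354) = 0.34223.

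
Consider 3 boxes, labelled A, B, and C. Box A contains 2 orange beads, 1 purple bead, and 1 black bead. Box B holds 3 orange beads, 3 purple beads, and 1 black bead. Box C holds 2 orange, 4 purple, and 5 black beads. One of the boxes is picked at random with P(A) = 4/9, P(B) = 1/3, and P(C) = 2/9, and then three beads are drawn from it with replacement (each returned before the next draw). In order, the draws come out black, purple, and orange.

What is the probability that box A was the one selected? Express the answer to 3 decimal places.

For each hypothesis, P(data | H) works out to: P(data | box A) = (1/4)(1/4)(2/4) = 0.03125; P(data | box B) = (1/7)(3/7)(3/7) = 0.026239; P(data | box C) = (5/11)(4/11)(2/11) = 0.030053.
Weighting by the prior gives 4/9 · 0.03125 = 0.013889, 1/3 · 0.026239 = 0.0087464, 2/9 · 0.030053 = 0.0066784; summing to 0.029314.
Therefore the posterior P(box A | data) = (0.013889) / (0.029314) = 0.4738.

0.474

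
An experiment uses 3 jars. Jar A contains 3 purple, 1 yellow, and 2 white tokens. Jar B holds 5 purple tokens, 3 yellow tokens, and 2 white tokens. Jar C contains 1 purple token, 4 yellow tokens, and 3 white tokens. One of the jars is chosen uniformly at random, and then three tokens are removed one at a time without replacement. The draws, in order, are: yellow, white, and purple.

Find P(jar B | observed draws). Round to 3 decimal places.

Under each hypothesis, the probability of the observed sequence is: P(data | jar A) = (1/6)(2/5)(3/4) = 0.05; P(data | jar B) = (3/10)(2/9)(5/8) = 0.041667; P(data | jar C) = (4/8)(3/7)(1/6) = 0.035714.
The prior-weighted likelihoods are 1/3 · 0.05 = 0.016667, 1/3 · 0.041667 = 0.013889, 1/3 · 0.035714 = 0.011905; with total 0.04246.
Hence P(jar B | data) = (0.013889) / (0.04246) = 0.3271.

0.327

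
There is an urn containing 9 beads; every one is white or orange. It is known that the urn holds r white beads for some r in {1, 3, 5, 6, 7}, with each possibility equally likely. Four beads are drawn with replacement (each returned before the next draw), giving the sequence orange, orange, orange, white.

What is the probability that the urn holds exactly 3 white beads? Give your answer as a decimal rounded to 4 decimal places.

0.3816

For each hypothesis, P(data | H) works out to: P(data | r = 1) = (8/9)(8/9)(8/9)(1/9) = 0.078037; P(data | r = 3) = (6/9)(6/9)(6/9)(3/9) = 0.098765; P(data | r = 5) = (4/9)(4/9)(4/9)(5/9) = 0.048773; P(data | r = 6) = (3/9)(3/9)(3/9)(6/9) = 0.024691; P(data | r = 7) = (2/9)(2/9)(2/9)(7/9) = 0.0085353.
Multiplying each by its prior: 1/5 · 0.078037 = 0.015607, 1/5 · 0.098765 = 0.019753, 1/5 · 0.048773 = 0.0097546, 1/5 · 0.024691 = 0.0049383, 1/5 · 0.0085353 = 0.0017071; summing to 0.05176.
So P(r = 3 | data) = (0.019753) / (0.05176) = 0.38163.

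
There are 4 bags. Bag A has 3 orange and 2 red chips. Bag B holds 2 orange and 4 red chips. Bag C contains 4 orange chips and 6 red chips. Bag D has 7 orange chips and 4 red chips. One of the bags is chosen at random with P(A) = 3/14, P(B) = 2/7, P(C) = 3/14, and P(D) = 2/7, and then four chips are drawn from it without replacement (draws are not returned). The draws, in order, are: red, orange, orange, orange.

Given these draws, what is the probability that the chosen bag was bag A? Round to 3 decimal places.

Under each hypothesis, the probability of the observed sequence is: P(data | bag A) = (2/5)(3/4)(2/3)(1/2) = 0.1; P(data | bag B) = (4/6)(2/5)(1/4)(0/3) = 0; P(data | bag C) = (6/10)(4/9)(3/8)(2/7) = 0.028571; P(data | bag D) = (4/11)(7/10)(6/9)(5/8) = 0.10606.
The prior-weighted likelihoods are 3/14 · 0.1 = 0.021429, 2/7 · 0 = 0, 3/14 · 0.028571 = 0.0061224, 2/7 · 0.10606 = 0.030303; with total 0.057854.
So P(bag A | data) = (0.021429) / (0.057854) = 0.37039.

0.370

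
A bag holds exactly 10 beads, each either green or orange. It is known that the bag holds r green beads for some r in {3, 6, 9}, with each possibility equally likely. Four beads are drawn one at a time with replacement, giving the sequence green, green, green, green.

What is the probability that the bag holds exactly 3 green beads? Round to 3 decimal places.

Under each hypothesis, the probability of the observed sequence is: P(data | r = 3) = (3/10)(3/10)(3/10)(3/10) = 0.0081; P(data | r = 6) = (6/10)(6/10)(6/10)(6/10) = 0.1296; P(data | r = 9) = (9/10)(9/10)(9/10)(9/10) = 0.6561.
Weighting by the prior gives 1/3 · 0.0081 = 0.0027, 1/3 · 0.1296 = 0.0432, 1/3 · 0.6561 = 0.2187; summing to 0.2646.
Hence P(r = 3 | data) = (0.0027) / (0.2646) = 0.010204.

0.010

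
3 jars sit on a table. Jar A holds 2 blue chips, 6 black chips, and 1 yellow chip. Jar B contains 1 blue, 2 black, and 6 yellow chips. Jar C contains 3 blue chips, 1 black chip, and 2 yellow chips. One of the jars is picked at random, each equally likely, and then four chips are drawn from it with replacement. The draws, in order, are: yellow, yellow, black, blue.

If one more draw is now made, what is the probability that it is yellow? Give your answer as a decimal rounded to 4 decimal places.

Compute the likelihood of the observed sequence for each case: P(data | jar A) = (1/9)(1/9)(6/9)(2/9) = 0.001829; P(data | jar B) = (6/9)(6/9)(2/9)(1/9) = 0.010974; P(data | jar C) = (2/6)(2/6)(1/6)(3/6) = 0.0092593.
Weighting by the prior gives 1/3 · 0.001829 = 0.00060966, 1/3 · 0.010974 = 0.003658, 1/3 · 0.0092593 = 0.0030864; these sum to 0.0073541.
Dividing through by the total gives posterior P(jar A | data) = 0.082902, P(jar B | data) = 0.49741, P(jar C | data) = 0.41969.
Averaging over the posterior, P(yellow next | data) = (1/9)(0.082902) + (2/3)(0.49741) + (1/3)(0.41969) = 0.48071.

0.4807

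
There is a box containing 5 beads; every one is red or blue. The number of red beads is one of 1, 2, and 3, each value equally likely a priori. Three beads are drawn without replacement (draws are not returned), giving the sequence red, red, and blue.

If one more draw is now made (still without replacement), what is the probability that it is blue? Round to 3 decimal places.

Compute the likelihood of the observed sequence for each case: P(data | r = 1) = (1/5)(0/4) = 0; P(data | r = 2) = (2/5)(1/4)(3/3) = 1/10; P(data | r = 3) = (3/5)(2/4)(2/3) = 1/5.
Multiplying each by its prior: 1/3 · 0 = 0, 1/3 · 1/10 = 1/30, 1/3 · 1/5 = 1/15; summing to 1/10.
Dividing through by the total gives posterior P(r = 1 | data) = 0, P(r = 2 | data) = 1/3, P(r = 3 | data) = 2/3.
The predictive probability is P(blue next | data) = (1)(1/3) + (1/2)(2/3) = 2/3.

0.667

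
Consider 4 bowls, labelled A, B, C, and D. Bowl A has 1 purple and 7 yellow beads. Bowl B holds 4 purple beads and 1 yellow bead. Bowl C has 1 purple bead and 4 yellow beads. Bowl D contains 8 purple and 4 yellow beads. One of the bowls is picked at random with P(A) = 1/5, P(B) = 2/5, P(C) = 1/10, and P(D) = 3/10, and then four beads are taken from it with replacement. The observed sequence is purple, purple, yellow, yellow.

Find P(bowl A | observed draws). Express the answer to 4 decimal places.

0.0797

The likelihood of the observed sequence under each hypothesis: P(data | bowl A) = (1/8)(1/8)(7/8)(7/8) = 0.011963; P(data | bowl B) = (4/5)(4/5)(1/5)(1/5) = 0.0256; P(data | bowl C) = (1/5)(1/5)(4/5)(4/5) = 0.0256; P(data | bowl D) = (8/12)(8/12)(4/12)(4/12) = 0.049383.
Weighting by the prior gives 1/5 · 0.011963 = 0.0023926, 2/5 · 0.0256 = 0.01024, 1/10 · 0.0256 = 0.00256, 3/10 · 0.049383 = 0.014815; with total 0.030007.
Therefore the posterior P(bowl A | data) = (0.0023926) / (0.030007) = 0.079733.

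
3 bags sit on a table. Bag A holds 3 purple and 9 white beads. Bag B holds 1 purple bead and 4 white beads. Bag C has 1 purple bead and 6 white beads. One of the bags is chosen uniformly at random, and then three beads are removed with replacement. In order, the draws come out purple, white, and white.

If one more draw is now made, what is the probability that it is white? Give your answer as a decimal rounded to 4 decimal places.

0.7972

Under each hypothesis, the probability of the observed sequence is: P(data | bag A) = (3/12)(9/12)(9/12) = 0.14062; P(data | bag B) = (1/5)(4/5)(4/5) = 0.128; P(data | bag C) = (1/7)(6/7)(6/7) = 0.10496.
Weighting by the prior gives 1/3 · 0.14062 = 0.046875, 1/3 · 0.128 = 0.042667, 1/3 · 0.10496 = 0.034985; with total 0.12453.
Dividing through by the total gives posterior P(bag A | data) = 0.37642, P(bag B | data) = 0.34263, P(bag C | data) = 0.28095.
The predictive probability is P(white next | data) = (3/4)(0.37642) + (4/5)(0.34263) + (6/7)(0.28095) = 0.79723.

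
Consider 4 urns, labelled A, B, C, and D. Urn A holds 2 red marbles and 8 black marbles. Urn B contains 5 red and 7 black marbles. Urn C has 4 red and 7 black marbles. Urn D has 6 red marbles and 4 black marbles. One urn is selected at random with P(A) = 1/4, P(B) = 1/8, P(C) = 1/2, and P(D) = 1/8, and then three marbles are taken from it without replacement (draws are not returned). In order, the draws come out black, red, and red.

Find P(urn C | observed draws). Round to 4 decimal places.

0.5169

Compute the likelihood of the observed sequence for each case: P(data | urn A) = (8/10)(2/9)(1/8) = 1/45; P(data | urn B) = (7/12)(5/11)(4/10) = 7/66; P(data | urn C) = (7/11)(4/10)(3/9) = 14/165; P(data | urn D) = (4/10)(6/9)(5/8) = 1/6.
Multiplying each by its prior: 1/4 · 1/45 = 1/180, 1/8 · 7/66 = 7/528, 1/2 · 14/165 = 7/165, 1/8 · 1/6 = 1/48; summing to 65/792.
Therefore the posterior P(urn C | data) = (7/165) / (65/792) = 168/325.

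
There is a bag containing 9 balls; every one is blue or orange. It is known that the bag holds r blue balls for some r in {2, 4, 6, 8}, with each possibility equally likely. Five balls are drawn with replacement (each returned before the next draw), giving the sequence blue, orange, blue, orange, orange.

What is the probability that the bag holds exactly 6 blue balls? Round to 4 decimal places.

The likelihood of the observed sequence under each hypothesis: P(data | r = 2) = (2/9)(7/9)(2/9)(7/9)(7/9) = 0.023235; P(data | r = 4) = (4/9)(5/9)(4/9)(5/9)(5/9) = 0.03387; P(data | r = 6) = (6/9)(3/9)(6/9)(3/9)(3/9) = 0.016461; P(data | r = 8) = (8/9)(1/9)(8/9)(1/9)(1/9) = 0.0010838.
Multiplying each by its prior: 1/4 · 0.023235 = 0.0058087, 1/4 · 0.03387 = 0.0084675, 1/4 · 0.016461 = 0.0041152, 1/4 · 0.0010838 = 0.00027096; summing to 0.018662.
Hence P(r = 6 | data) = (0.0041152) / (0.018662) = 0.22051.

0.2205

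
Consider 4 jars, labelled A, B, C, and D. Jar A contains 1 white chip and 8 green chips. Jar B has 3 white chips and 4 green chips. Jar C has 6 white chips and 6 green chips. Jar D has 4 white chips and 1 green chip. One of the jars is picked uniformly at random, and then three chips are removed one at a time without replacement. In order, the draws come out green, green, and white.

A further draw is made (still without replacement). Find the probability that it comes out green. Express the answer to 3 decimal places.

0.615

The likelihood of the observed sequence under each hypothesis: P(data | jar A) = (8/9)(7/8)(1/7) = 0.11111; P(data | jar B) = (4/7)(3/6)(3/5) = 0.17143; P(data | jar C) = (6/12)(5/11)(6/10) = 0.13636; P(data | jar D) = (1/5)(0/4) = 0.
Multiplying each by its prior: 1/4 · 0.11111 = 0.027778, 1/4 · 0.17143 = 0.042857, 1/4 · 0.13636 = 0.034091, 1/4 · 0 = 0; with total 0.10473.
The posterior is then P(jar A | data) = 0.26524, P(jar B | data) = 0.40923, P(jar C | data) = 0.32553, P(jar D | data) = 0.
Averaging over the posterior, P(green next | data) = (1)(0.26524) + (1/2)(0.40923) + (4/9)(0.32553) = 0.61454.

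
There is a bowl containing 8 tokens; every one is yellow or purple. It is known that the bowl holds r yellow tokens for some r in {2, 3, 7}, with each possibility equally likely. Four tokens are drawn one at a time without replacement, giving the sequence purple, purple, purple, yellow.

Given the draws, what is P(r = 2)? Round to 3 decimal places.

0.571

Under each hypothesis, the probability of the observed sequence is: P(data | r = 2) = (6/8)(5/7)(4/6)(2/5) = 1/7; P(data | r = 3) = (5/8)(4/7)(3/6)(3/5) = 3/28; P(data | r = 7) = (1/8)(0/7) = 0.
The prior-weighted likelihoods are 1/3 · 1/7 = 1/21, 1/3 · 3/28 = 1/28, 1/3 · 0 = 0; these sum to 1/12.
By Bayes' rule, P(r = 2 | data) = (1/21) / (1/12) = 4/7.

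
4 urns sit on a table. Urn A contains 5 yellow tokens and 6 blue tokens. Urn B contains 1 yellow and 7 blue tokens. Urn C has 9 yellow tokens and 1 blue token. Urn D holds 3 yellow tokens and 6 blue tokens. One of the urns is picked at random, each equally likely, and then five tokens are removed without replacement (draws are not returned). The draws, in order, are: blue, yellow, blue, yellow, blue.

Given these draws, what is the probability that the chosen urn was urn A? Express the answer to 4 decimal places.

0.4762

For each hypothesis, P(data | H) works out to: P(data | urn A) = (6/11)(5/10)(5/9)(4/8)(4/7) = 10/231; P(data | urn B) = (7/8)(1/7)(6/6)(0/5) = 0; P(data | urn C) = (1/10)(9/9)(0/8) = 0; P(data | urn D) = (6/9)(3/8)(5/7)(2/6)(4/5) = 1/21.
Multiplying each by its prior: 1/4 · 10/231 = 5/462, 1/4 · 0 = 0, 1/4 · 0 = 0, 1/4 · 1/21 = 1/84; with total 1/44.
Hence P(urn A | data) = (5/462) / (1/44) = 10/21.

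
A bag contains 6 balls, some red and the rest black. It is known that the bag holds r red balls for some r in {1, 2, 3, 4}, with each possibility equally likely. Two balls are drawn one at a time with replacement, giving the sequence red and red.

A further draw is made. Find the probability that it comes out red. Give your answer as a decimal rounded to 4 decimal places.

The likelihood of the observed sequence under each hypothesis: P(data | r = 1) = (1/6)(1/6) = 1/36; P(data | r = 2) = (2/6)(2/6) = 1/9; P(data | r = 3) = (3/6)(3/6) = 1/4; P(data | r = 4) = (4/6)(4/6) = 4/9.
The prior-weighted likelihoods are 1/4 · 1/36 = 1/144, 1/4 · 1/9 = 1/36, 1/4 · 1/4 = 1/16, 1/4 · 4/9 = 1/9; with total 5/24.
Dividing through by the total gives posterior P(r = 1 | data) = 1/30, P(r = 2 | data) = 2/15, P(r = 3 | data) = 3/10, P(r = 4 | data) = 8/15.
So P(red next | data) = Σ P(red next | H) P(H | data) = (1/6)(1/30) + (1/3)(2/15) + (1/2)(3/10) + (2/3)(8/15) = 5/9.

0.5556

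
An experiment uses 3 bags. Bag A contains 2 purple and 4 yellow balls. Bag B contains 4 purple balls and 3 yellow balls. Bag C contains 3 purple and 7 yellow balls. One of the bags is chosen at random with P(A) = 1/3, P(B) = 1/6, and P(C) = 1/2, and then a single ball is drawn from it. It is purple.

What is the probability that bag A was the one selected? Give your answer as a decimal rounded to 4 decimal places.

Under each hypothesis, the probability of this draw is: P(data | bag A) = (2/6) = 0.33333; P(data | bag B) = (4/7) = 0.57143; P(data | bag C) = (3/10) = 0.3.
Multiplying each by its prior: 1/3 · 0.33333 = 0.11111, 1/6 · 0.57143 = 0.095238, 1/2 · 0.3 = 0.15; summing to 0.35635.
By Bayes' rule, P(bag A | data) = (0.11111) / (0.35635) = 0.3118.

0.3118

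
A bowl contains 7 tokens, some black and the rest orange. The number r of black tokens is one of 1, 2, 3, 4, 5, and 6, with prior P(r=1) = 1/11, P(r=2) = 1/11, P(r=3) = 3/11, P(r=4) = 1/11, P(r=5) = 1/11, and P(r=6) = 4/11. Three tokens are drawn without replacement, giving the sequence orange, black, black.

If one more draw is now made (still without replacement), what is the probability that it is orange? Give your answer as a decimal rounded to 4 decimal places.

The likelihood of the observed sequence under each hypothesis: P(data | r = 1) = (6/7)(1/6)(0/5) = 0; P(data | r = 2) = (5/7)(2/6)(1/5) = 0.047619; P(data | r = 3) = (4/7)(3/6)(2/5) = 0.11429; P(data | r = 4) = (3/7)(4/6)(3/5) = 0.17143; P(data | r = 5) = (2/7)(5/6)(4/5) = 0.19048; P(data | r = 6) = (1/7)(6/6)(5/5) = 0.14286.
Weighting by the prior gives 1/11 · 0 = 0, 1/11 · 0.047619 = 0.004329, 3/11 · 0.11429 = 0.031169, 1/11 · 0.17143 = 0.015584, 1/11 · 0.19048 = 0.017316, 4/11 · 0.14286 = 0.051948; with total 0.12035.
Normalising, the posterior is P(r = 1 | data) = 0, P(r = 2 | data) = 0.035971, P(r = 3 | data) = 0.25899, P(r = 4 | data) = 0.1295, P(r = 5 | data) = 0.14388, P(r = 6 | data) = 0.43165.
The predictive probability is P(orange next | data) = (1)(0.035971) + (3/4)(0.25899) + (1/2)(0.1295) + (1/4)(0.14388) + (0)(0.43165) = 0.33094.

0.3309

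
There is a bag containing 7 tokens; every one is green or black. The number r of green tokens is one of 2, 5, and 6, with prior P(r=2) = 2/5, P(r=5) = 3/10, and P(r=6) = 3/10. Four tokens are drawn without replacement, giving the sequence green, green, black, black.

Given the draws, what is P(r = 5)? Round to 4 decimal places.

Compute the likelihood of the observed sequence for each case: P(data | r = 2) = (2/7)(1/6)(5/5)(4/4) = 1/21; P(data | r = 5) = (5/7)(4/6)(2/5)(1/4) = 1/21; P(data | r = 6) = (6/7)(5/6)(1/5)(0/4) = 0.
The prior-weighted likelihoods are 2/5 · 1/21 = 2/105, 3/10 · 1/21 = 1/70, 3/10 · 0 = 0; with total 1/30.
Therefore the posterior P(r = 5 | data) = (1/70) / (1/30) = 3/7.

0.4286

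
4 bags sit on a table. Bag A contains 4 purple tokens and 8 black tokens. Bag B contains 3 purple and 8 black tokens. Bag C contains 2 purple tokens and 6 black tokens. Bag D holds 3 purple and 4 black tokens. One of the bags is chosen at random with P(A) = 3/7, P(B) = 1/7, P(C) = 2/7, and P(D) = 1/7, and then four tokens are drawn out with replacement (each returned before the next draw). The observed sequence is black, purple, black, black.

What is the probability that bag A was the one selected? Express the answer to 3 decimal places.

0.428

The likelihood of the observed sequence under each hypothesis: P(data | bag A) = (8/12)(4/12)(8/12)(8/12) = 0.098765; P(data | bag B) = (8/11)(3/11)(8/11)(8/11) = 0.10491; P(data | bag C) = (6/8)(2/8)(6/8)(6/8) = 0.10547; P(data | bag D) = (4/7)(3/7)(4/7)(4/7) = 0.079967.
The prior-weighted likelihoods are 3/7 · 0.098765 = 0.042328, 1/7 · 0.10491 = 0.014987, 2/7 · 0.10547 = 0.030134, 1/7 · 0.079967 = 0.011424; with total 0.098873.
By Bayes' rule, P(bag A | data) = (0.042328) / (0.098873) = 0.4281.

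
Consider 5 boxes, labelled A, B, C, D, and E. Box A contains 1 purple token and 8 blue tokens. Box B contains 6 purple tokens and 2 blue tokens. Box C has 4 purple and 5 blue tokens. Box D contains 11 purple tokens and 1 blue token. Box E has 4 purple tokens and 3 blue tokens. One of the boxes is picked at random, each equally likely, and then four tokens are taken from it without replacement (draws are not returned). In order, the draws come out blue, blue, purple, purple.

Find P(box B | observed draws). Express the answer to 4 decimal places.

Under each hypothesis, the probability of the observed sequence is: P(data | box A) = (8/9)(7/8)(1/7)(0/6) = 0; P(data | box B) = (2/8)(1/7)(6/6)(5/5) = 0.035714; P(data | box C) = (5/9)(4/8)(4/7)(3/6) = 0.079365; P(data | box D) = (1/12)(0/11) = 0; P(data | box E) = (3/7)(2/6)(4/5)(3/4) = 0.085714.
The prior-weighted likelihoods are 1/5 · 0 = 0, 1/5 · 0.035714 = 0.0071429, 1/5 · 0.079365 = 0.015873, 1/5 · 0 = 0, 1/5 · 0.085714 = 0.017143; these sum to 0.040159.
Therefore the posterior P(box B | data) = (0.0071429) / (0.040159) = 0.17787.

0.1779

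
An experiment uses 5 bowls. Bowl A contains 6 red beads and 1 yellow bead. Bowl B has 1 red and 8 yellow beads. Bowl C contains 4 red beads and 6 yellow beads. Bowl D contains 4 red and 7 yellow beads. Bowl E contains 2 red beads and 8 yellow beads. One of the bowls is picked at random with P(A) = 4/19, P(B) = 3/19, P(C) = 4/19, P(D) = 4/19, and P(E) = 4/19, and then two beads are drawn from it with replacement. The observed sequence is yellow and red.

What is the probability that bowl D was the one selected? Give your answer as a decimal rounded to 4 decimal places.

0.2795

For each hypothesis, P(data | H) works out to: P(data | bowl A) = (1/7)(6/7) = 0.12245; P(data | bowl B) = (8/9)(1/9) = 0.098765; P(data | bowl C) = (6/10)(4/10) = 0.24; P(data | bowl D) = (7/11)(4/11) = 0.2314; P(data | bowl E) = (8/10)(2/10) = 0.16.
The prior-weighted likelihoods are 4/19 · 0.12245 = 0.025779, 3/19 · 0.098765 = 0.015595, 4/19 · 0.24 = 0.050526, 4/19 · 0.2314 = 0.048717, 4/19 · 0.16 = 0.033684; summing to 0.1743.
By Bayes' rule, P(bowl D | data) = (0.048717) / (0.1743) = 0.2795.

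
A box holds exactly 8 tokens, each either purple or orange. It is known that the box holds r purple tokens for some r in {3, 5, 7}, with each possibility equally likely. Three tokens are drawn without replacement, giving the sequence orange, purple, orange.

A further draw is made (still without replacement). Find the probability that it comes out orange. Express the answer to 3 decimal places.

The likelihood of the observed sequence under each hypothesis: P(data | r = 3) = (5/8)(3/7)(4/6) = 5/28; P(data | r = 5) = (3/8)(5/7)(2/6) = 5/56; P(data | r = 7) = (1/8)(7/7)(0/6) = 0.
The prior-weighted likelihoods are 1/3 · 5/28 = 5/84, 1/3 · 5/56 = 5/168, 1/3 · 0 = 0; these sum to 5/56.
The posterior is then P(r = 3 | data) = 2/3, P(r = 5 | data) = 1/3, P(r = 7 | data) = 0.
The predictive probability is P(orange next | data) = (3/5)(2/3) + (1/5)(1/3) = 7/15.

0.467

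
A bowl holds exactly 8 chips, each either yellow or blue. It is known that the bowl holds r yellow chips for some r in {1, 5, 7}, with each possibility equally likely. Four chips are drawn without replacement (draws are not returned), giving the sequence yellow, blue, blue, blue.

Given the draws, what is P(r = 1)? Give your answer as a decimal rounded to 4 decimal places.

For each hypothesis, P(data | H) works out to: P(data | r = 1) = (1/8)(7/7)(6/6)(5/5) = 1/8; P(data | r = 5) = (5/8)(3/7)(2/6)(1/5) = 1/56; P(data | r = 7) = (7/8)(1/7)(0/6) = 0.
Weighting by the prior gives 1/3 · 1/8 = 1/24, 1/3 · 1/56 = 1/168, 1/3 · 0 = 0; with total 1/21.
So P(r = 1 | data) = (1/24) / (1/21) = 7/8.

0.8750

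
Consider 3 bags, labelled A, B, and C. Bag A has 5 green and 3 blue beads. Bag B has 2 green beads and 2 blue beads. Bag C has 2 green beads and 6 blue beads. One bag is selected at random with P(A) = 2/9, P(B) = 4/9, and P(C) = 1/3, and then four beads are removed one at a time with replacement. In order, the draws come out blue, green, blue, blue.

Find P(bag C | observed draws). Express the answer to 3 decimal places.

0.500

The likelihood of the observed sequence under each hypothesis: P(data | bag A) = (3/8)(5/8)(3/8)(3/8) = 0.032959; P(data | bag B) = (2/4)(2/4)(2/4)(2/4) = 0.0625; P(data | bag C) = (6/8)(2/8)(6/8)(6/8) = 0.10547.
Weighting by the prior gives 2/9 · 0.032959 = 0.0073242, 4/9 · 0.0625 = 0.027778, 1/3 · 0.10547 = 0.035156; with total 0.070258.
By Bayes' rule, P(bag C | data) = (0.035156) / (0.070258) = 0.50039.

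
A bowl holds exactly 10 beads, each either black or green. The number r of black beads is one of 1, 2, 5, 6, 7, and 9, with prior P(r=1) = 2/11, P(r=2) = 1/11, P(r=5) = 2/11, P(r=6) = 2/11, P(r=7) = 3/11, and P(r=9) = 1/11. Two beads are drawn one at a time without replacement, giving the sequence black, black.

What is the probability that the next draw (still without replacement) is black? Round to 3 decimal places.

0.623

For each hypothesis, P(data | H) works out to: P(data | r = 1) = (1/10)(0/9) = 0; P(data | r = 2) = (2/10)(1/9) = 1/45; P(data | r = 5) = (5/10)(4/9) = 2/9; P(data | r = 6) = (6/10)(5/9) = 1/3; P(data | r = 7) = (7/10)(6/9) = 7/15; P(data | r = 9) = (9/10)(8/9) = 4/5.
Multiplying each by its prior: 2/11 · 0 = 0, 1/11 · 1/45 = 1/495, 2/11 · 2/9 = 4/99, 2/11 · 1/3 = 2/33, 3/11 · 7/15 = 7/55, 1/11 · 4/5 = 4/55; summing to 10/33.
Dividing through by the total gives posterior P(r = 1 | data) = 0, P(r = 2 | data) = 1/150, P(r = 5 | data) = 2/15, P(r = 6 | data) = 1/5, P(r = 7 | data) = 21/50, P(r = 9 | data) = 6/25.
The predictive probability is P(black next | data) = (0)(1/150) + (3/8)(2/15) + (1/2)(1/5) + (5/8)(21/50) + (7/8)(6/25) = 249/400.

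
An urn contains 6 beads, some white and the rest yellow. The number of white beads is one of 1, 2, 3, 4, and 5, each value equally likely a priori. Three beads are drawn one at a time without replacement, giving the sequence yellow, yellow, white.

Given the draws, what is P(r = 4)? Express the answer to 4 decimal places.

For each hypothesis, P(data | H) works out to: P(data | r = 1) = (5/6)(4/5)(1/4) = 1/6; P(data | r = 2) = (4/6)(3/5)(2/4) = 1/5; P(data | r = 3) = (3/6)(2/5)(3/4) = 3/20; P(data | r = 4) = (2/6)(1/5)(4/4) = 1/15; P(data | r = 5) = (1/6)(0/5) = 0.
The prior-weighted likelihoods are 1/5 · 1/6 = 1/30, 1/5 · 1/5 = 1/25, 1/5 · 3/20 = 3/100, 1/5 · 1/15 = 1/75, 1/5 · 0 = 0; these sum to 7/60.
By Bayes' rule, P(r = 4 | data) = (1/75) / (7/60) = 4/35.

0.1143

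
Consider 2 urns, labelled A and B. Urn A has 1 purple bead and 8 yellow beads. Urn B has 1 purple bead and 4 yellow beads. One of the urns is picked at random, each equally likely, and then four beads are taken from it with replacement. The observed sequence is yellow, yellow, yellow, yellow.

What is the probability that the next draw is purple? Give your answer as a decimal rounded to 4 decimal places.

The likelihood of the observed sequence under each hypothesis: P(data | urn A) = (8/9)(8/9)(8/9)(8/9) = 0.6243; P(data | urn B) = (4/5)(4/5)(4/5)(4/5) = 0.4096.
Weighting by the prior gives 1/2 · 0.6243 = 0.31215, 1/2 · 0.4096 = 0.2048; with total 0.51695.
The posterior is then P(urn A | data) = 0.60383, P(urn B | data) = 0.39617.
Averaging over the posterior, P(purple next | data) = (1/9)(0.60383) + (1/5)(0.39617) = 0.14633.

0.1463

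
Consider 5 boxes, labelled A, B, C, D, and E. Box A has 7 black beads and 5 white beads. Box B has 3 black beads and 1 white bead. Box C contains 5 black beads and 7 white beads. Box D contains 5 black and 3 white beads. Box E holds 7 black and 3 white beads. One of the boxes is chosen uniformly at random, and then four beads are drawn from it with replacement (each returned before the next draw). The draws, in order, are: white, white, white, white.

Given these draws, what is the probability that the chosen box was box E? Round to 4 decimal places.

0.0456

Under each hypothesis, the probability of the observed sequence is: P(data | box A) = (5/12)(5/12)(5/12)(5/12) = 0.030141; P(data | box B) = (1/4)(1/4)(1/4)(1/4) = 0.0039062; P(data | box C) = (7/12)(7/12)(7/12)(7/12) = 0.11579; P(data | box D) = (3/8)(3/8)(3/8)(3/8) = 0.019775; P(data | box E) = (3/10)(3/10)(3/10)(3/10) = 0.0081.
The prior-weighted likelihoods are 1/5 · 0.030141 = 0.0060282, 1/5 · 0.0039062 = 0.00078125, 1/5 · 0.11579 = 0.023158, 1/5 · 0.019775 = 0.0039551, 1/5 · 0.0081 = 0.00162; with total 0.035542.
Therefore the posterior P(box E | data) = (0.00162) / (0.035542) = 0.04558.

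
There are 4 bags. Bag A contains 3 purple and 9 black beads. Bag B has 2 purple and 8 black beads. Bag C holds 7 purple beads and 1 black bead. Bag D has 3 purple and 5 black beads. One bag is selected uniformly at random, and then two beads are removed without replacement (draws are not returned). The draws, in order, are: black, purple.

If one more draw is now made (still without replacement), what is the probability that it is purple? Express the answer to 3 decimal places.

0.358

For each hypothesis, P(data | H) works out to: P(data | bag A) = (9/12)(3/11) = 0.20455; P(data | bag B) = (8/10)(2/9) = 0.17778; P(data | bag C) = (1/8)(7/7) = 0.125; P(data | bag D) = (5/8)(3/7) = 0.26786.
Multiplying each by its prior: 1/4 · 0.20455 = 0.051136, 1/4 · 0.17778 = 0.044444, 1/4 · 0.125 = 0.03125, 1/4 · 0.26786 = 0.066964; these sum to 0.1938.
The posterior is then P(bag A | data) = 0.26387, P(bag B | data) = 0.22934, P(bag C | data) = 0.16125, P(bag D | data) = 0.34554.
So P(purple next | data) = Σ P(purple next | H) P(H | data) = (1/5)(0.26387) + (1/8)(0.22934) + (1)(0.16125) + (1/3)(0.34554) = 0.35787.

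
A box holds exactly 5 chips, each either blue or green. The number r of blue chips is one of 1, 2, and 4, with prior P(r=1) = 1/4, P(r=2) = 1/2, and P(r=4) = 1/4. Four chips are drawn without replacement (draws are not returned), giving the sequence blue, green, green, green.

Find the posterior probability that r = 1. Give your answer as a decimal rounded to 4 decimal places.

Compute the likelihood of the observed sequence for each case: P(data | r = 1) = (1/5)(4/4)(3/3)(2/2) = 1/5; P(data | r = 2) = (2/5)(3/4)(2/3)(1/2) = 1/10; P(data | r = 4) = (4/5)(1/4)(0/3) = 0.
Weighting by the prior gives 1/4 · 1/5 = 1/20, 1/2 · 1/10 = 1/20, 1/4 · 0 = 0; with total 1/10.
Hence P(r = 1 | data) = (1/20) / (1/10) = 1/2.

0.5000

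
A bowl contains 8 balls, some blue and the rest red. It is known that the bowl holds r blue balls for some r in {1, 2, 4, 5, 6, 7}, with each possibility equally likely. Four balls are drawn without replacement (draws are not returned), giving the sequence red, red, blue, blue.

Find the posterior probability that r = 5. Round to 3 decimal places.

Under each hypothesis, the probability of the observed sequence is: P(data | r = 1) = (7/8)(6/7)(1/6)(0/5) = 0; P(data | r = 2) = (6/8)(5/7)(2/6)(1/5) = 1/28; P(data | r = 4) = (4/8)(3/7)(4/6)(3/5) = 3/35; P(data | r = 5) = (3/8)(2/7)(5/6)(4/5) = 1/14; P(data | r = 6) = (2/8)(1/7)(6/6)(5/5) = 1/28; P(data | r = 7) = (1/8)(0/7) = 0.
Multiplying each by its prior: 1/6 · 0 = 0, 1/6 · 1/28 = 1/168, 1/6 · 3/35 = 1/70, 1/6 · 1/14 = 1/84, 1/6 · 1/28 = 1/168, 1/6 · 0 = 0; with total 4/105.
So P(r = 5 | data) = (1/84) / (4/105) = 5/16.

0.313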